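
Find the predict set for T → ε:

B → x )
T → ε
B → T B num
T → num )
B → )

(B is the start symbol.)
{ ')', 'num', 'x' }

PREDICT(T → ε) = (FIRST(RHS) \ {ε}) ∪ (FOLLOW(T) if ε ∈ FIRST(RHS), i.e. RHS ⇒* ε)
The right-hand side is ε (FIRST(ε) = { ε }), so the predict set is FOLLOW(T) = { ')', 'num', 'x' }
PREDICT(T → ε) = { ')', 'num', 'x' }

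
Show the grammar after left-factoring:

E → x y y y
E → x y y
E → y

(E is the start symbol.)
E → x y y E'
E' → y
E' → ε
E → y

Left-factoring transforms A → αβ₁ | αβ₂ into A → αA' and A' → β₁ | β₂
(α is the longest common prefix among the alternatives). Repeat until
no nonterminal has two alternatives with a common prefix.

Round 1: E has alternatives sharing prefix 'x y y'. Introduce E': E → x y y E'
  Add: E' → y
  Add: E' → ε

No remaining common prefixes — done.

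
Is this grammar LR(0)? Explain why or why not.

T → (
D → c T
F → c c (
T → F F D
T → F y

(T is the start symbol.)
Augment with T' → T and build the canonical LR(0) collection (I0 = CLOSURE({[T' → . T]}), then GOTO on every symbol after a dot until no new states appear). It has 12 states:
  I0: { [F → . c c (], [T → . (], [T → . F F D], [T → . F y], [T' → . T] }  — shift
  I1: { [T → ( .] }  — reduce
  I2: { [F → . c c (], [T → F . F D], [T → F . y] }  — shift
  I3: { [T' → T .] }  — accept
  I4: { [F → c . c (] }  — shift
  I5: { [F → c c . (] }  — shift
  I6: { [F → c c ( .] }  — reduce
  I7: { [D → . c T], [T → F F . D] }  — shift
  I8: { [T → F y .] }  — reduce
  I9: { [T → F F D .] }  — reduce
  I10: { [D → c . T], [F → . c c (], [T → . (], [T → . F F D], [T → . F y] }  — shift
  I11: { [D → c T .] }  — reduce

Every state is either a pure shift/goto state or contains exactly one complete item and nothing to shift — no conflicts. The grammar is LR(0).

Answer: Yes, the grammar is LR(0)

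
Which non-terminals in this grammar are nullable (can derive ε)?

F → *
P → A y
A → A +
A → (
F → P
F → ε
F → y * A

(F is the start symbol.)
A non-terminal is nullable if it can derive ε (the empty string): either it has an ε-production, or it has a production whose right-hand side consists entirely of nullable non-terminals.

ε-productions: F → ε
So F is immediately nullable.
No further non-terminal can be added: every production for the remaining non-terminals contains a terminal or a non-nullable non-terminal.
Nullable = { 'F' }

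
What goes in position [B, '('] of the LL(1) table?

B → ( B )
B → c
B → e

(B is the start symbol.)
B → ( B )

To find M[B, '('], we find productions for B where '(' is in the predict set (PREDICT(N → α) = (FIRST(α) \ {ε}) ∪ (FOLLOW(N) if α ⇒* ε)).

B → ( B ): PREDICT = { '(' }
  '(' is in predict set, so this production goes in M[B, '(']
B → c: PREDICT = { 'c' }
B → e: PREDICT = { 'e' }

M[B, '('] = B → ( B )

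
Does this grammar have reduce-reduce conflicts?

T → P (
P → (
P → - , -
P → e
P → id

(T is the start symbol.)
A reduce-reduce conflict occurs when an LR(0) state has two complete items [A → α .] and [B → β .] — both call for a reduction, and with no lookahead the parser cannot choose between them.

Augment with T' → T and build the canonical LR(0) collection (I0 = CLOSURE({[T' → . T]}), then GOTO on every symbol after a dot until no new states appear). It has 10 states:
  I0: { [P → . (], [P → . - , -], [P → . e], [P → . id], [T → . P (], [T' → . T] }  — shift
  I1: { [P → ( .] }  — reduce
  I2: { [P → - . , -] }  — shift
  I3: { [T → P . (] }  — shift
  I4: { [T' → T .] }  — accept
  I5: { [P → e .] }  — reduce
  I6: { [P → id .] }  — reduce
  I7: { [T → P ( .] }  — reduce
  I8: { [P → - , . -] }  — shift
  I9: { [P → - , - .] }  — reduce

No state contains more than one complete item.

Answer: No reduce-reduce conflicts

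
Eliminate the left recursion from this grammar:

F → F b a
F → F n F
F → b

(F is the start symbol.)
F is directly left-recursive. The standard transformation for
  A → A α₁ | ... | A α_m | β₁ | ... | β_n
is
  A  → β₁ A' | ... | β_n A'
  A' → α₁ A' | ... | α_m A' | ε

F → b becomes F → b F'
F → F b a becomes F' → b a F'
F → F n F becomes F' → n F F'
Add F' → ε

Resulting grammar:
F → b F'
F' → b a F'
F' → n F F'
F' → ε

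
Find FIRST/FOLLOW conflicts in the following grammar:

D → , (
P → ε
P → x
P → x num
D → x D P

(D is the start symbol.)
Yes. P → x with FOLLOW(P) on { 'x' }; P → x num with FOLLOW(P) on { 'x' }

A FIRST/FOLLOW conflict occurs when a non-terminal N has a nullable alternative N → β (β ⇒* ε) and another alternative N → α with FIRST(α) ∩ FOLLOW(N) ≠ ∅: on such a lookahead the parser cannot decide between expanding α and letting N vanish via β.

Nullable non-terminals: P.

P: nullable alternative(s) P → ε; FOLLOW(P) = { $, 'x' }
  P → ε: FIRST \ {ε} = { } — this is the only nullable alternative, skip
  P → x: FIRST \ {ε} = { 'x' } — overlaps FOLLOW(P) on { 'x' }: CONFLICT
  P → x num: FIRST \ {ε} = { 'x' } — overlaps FOLLOW(P) on { 'x' }: CONFLICT

D has no nullable alternative, so no FIRST/FOLLOW check is needed there.

So the grammar has 2 FIRST/FOLLOW conflicts (marked CONFLICT above).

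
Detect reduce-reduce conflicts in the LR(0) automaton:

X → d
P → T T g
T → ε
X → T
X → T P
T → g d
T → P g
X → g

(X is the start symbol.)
Yes — I2: [T → .] vs [X → T .]

Augment with X' → X and build the canonical LR(0) collection (I0 = CLOSURE({[X' → . X]}), then GOTO on every symbol after a dot until no new states appear). It has 12 states:
  I0: { [P → . T T g], [T → . P g], [T → . g d], [T → .], [X → . T P], [X → . T], [X → . d], [X → . g], [X' → . X] }  — shift, reduce
  I1: { [T → P . g] }  — shift
  I2: { [P → . T T g], [P → T . T g], [T → . P g], [T → . g d], [T → .], [X → T . P], [X → T .] }  — shift, 2 reduces
  I3: { [X' → X .] }  — accept
  I4: { [X → d .] }  — reduce
  I5: { [T → g . d], [X → g .] }  — shift, reduce
  I6: { [T → g d .] }  — reduce
  I7: { [T → P . g], [X → T P .] }  — shift, reduce
  I8: { [P → . T T g], [P → T . T g], [P → T T . g], [T → . P g], [T → . g d], [T → .] }  — shift, reduce
  I9: { [T → g . d] }  — shift
  I10: { [P → T T g .], [T → g . d] }  — shift, reduce
  I11: { [T → P g .] }  — reduce

I2 contains complete items [T → .], [X → T .] — reduce-reduce conflict.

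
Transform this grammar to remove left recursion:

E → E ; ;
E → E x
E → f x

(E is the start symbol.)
E → f x E'
E' → ; ; E'
E' → x E'
E' → ε

E is directly left-recursive. The standard transformation for
  A → A α₁ | ... | A α_m | β₁ | ... | β_n
is
  A  → β₁ A' | ... | β_n A'
  A' → α₁ A' | ... | α_m A' | ε

E → f x becomes E → f x E'
E → E ; ; becomes E' → ; ; E'
E → E x becomes E' → x E'
Add E' → ε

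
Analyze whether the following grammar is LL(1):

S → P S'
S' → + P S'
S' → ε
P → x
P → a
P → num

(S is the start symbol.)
Yes, the grammar is LL(1).

A grammar is LL(1) if for each non-terminal N with multiple productions, the predict sets of those productions are pairwise disjoint, where PREDICT(N → α) = (FIRST(α) \ {ε}) ∪ (FOLLOW(N) if α ⇒* ε).

Relevant sets:
  FOLLOW(S') = { $ }

For S':
  PREDICT(S' → '+' P S') = { '+' }
  PREDICT(S' → ε) = { $ }
For P:
  PREDICT(P → x) = { 'x' }
  PREDICT(P → a) = { 'a' }
  PREDICT(P → num) = { 'num' }
S has a single production, so nothing to check there.

All predict sets are disjoint. The grammar IS LL(1).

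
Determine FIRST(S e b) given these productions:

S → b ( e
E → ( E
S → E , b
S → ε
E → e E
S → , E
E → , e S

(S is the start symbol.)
FIRST sets of the non-terminals involved (from the grammar, by fixed-point iteration):
  FIRST(S) = { '(', ',', 'b', 'e', ε }

To compute FIRST(S e b), process the symbols left to right:
Symbol S is a non-terminal. Add FIRST(S) \ {ε} = { '(', ',', 'b', 'e' }
S is nullable (ε ∈ FIRST(S)), continue to the next symbol.
Symbol e is a terminal. Add 'e' and stop.
FIRST(S e b) = { '(', ',', 'b', 'e' }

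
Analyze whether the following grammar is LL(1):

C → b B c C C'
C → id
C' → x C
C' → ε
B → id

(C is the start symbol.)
A grammar is LL(1) if for each non-terminal N with multiple productions, the predict sets of those productions are pairwise disjoint, where PREDICT(N → α) = (FIRST(α) \ {ε}) ∪ (FOLLOW(N) if α ⇒* ε).

Relevant sets:
  FOLLOW(C') = { $, 'x' }

For C:
  PREDICT(C → b B c C C') = { 'b' }
  PREDICT(C → id) = { 'id' }
For C':
  PREDICT(C' → x C) = { 'x' }
  PREDICT(C' → ε) = { $, 'x' }
B has a single production, so nothing to check there.

Conflict found: Predict set conflict for C': { 'x' }
The grammar is NOT LL(1).

Answer: No. Predict set conflict for C': { 'x' }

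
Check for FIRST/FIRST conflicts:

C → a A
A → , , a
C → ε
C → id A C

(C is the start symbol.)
A FIRST/FIRST conflict occurs when two productions N → α and N → β for the same non-terminal have FIRST(α) ∩ FIRST(β) ≠ ∅ (with ε ∈ FIRST of a nullable right-hand side, so two nullable alternatives also conflict).

Productions for C:
  C → a A: FIRST = { 'a' }
  C → ε: FIRST = { ε }
  C → id A C: FIRST = { 'id' }
A has only one production, so no FIRST/FIRST conflict is possible there.

All alternatives of each non-terminal have pairwise disjoint FIRST sets.

Answer: No FIRST/FIRST conflicts.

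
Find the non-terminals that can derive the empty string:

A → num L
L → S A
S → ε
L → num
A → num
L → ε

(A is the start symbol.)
{ 'L', 'S' }

A non-terminal is nullable if it can derive ε (the empty string): either it has an ε-production, or it has a production whose right-hand side consists entirely of nullable non-terminals.

ε-productions: S → ε, L → ε
So S, L are immediately nullable.
No further non-terminal can be added: every production for the remaining non-terminals contains a terminal or a non-nullable non-terminal.
Nullable = { 'L', 'S' }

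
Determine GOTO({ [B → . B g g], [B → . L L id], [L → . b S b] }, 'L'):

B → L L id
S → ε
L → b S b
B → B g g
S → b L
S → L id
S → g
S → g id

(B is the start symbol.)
{ [B → L . L id], [L → . b S b] }

GOTO(I, 'L') = CLOSURE({ [A → αX.β] : [A → α.Xβ] ∈ I, X = 'L' })

Items with dot before 'L', with the dot advanced:
  [B → . L L id] → [B → L . L id]
Closure of the advanced items:
  [B → L . L id] has the dot before L: add [L → . b S b]

GOTO = { [B → L . L id], [L → . b S b] }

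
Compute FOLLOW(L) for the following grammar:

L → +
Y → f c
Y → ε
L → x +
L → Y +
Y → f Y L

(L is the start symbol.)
{ $, '+', 'f', 'x' }

L is the start symbol, so $ ∈ FOLLOW(L).
In Y → f Y L: L is at the end, add FOLLOW(Y)

The FOLLOW sets referred to above (computed the same way, to a fixed point):
  FOLLOW(Y) = { '+', 'f', 'x' }

Taking the union: FOLLOW(L) = { $, '+', 'f', 'x' }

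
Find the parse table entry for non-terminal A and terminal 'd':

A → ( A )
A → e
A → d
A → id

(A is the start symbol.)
A → d

To find M[A, 'd'], we find productions for A where 'd' is in the predict set (PREDICT(N → α) = (FIRST(α) \ {ε}) ∪ (FOLLOW(N) if α ⇒* ε)).

A → ( A ): PREDICT = { '(' }
A → e: PREDICT = { 'e' }
A → d: PREDICT = { 'd' }
  'd' is in predict set, so this production goes in M[A, 'd']
A → id: PREDICT = { 'id' }

M[A, 'd'] = A → d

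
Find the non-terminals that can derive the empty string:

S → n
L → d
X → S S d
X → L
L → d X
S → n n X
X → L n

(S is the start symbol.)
None

There are no ε-productions, so no non-terminal can derive ε.
No non-terminals are nullable.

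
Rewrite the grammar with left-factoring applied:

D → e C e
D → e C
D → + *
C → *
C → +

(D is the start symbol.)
Left-factoring transforms A → αβ₁ | αβ₂ into A → αA' and A' → β₁ | β₂
(α is the longest common prefix among the alternatives). Repeat until
no nonterminal has two alternatives with a common prefix.

Round 1: D has alternatives sharing prefix 'e C'. Introduce D': D → e C D'
  Add: D' → e
  Add: D' → ε

No remaining common prefixes — done.

Resulting grammar:
D → e C D'
D' → e
D' → ε
D → + *
C → *
C → +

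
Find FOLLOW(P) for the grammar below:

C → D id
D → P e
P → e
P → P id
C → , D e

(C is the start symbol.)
In D → P e: P is followed by e, add FIRST(e) \ {ε} = { 'e' }
In P → P id: P is followed by id, add FIRST(id) \ {ε} = { 'id' }

Taking the union: FOLLOW(P) = { 'e', 'id' }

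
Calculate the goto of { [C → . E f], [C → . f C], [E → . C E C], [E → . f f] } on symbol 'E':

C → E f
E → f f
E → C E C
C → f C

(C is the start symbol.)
{ [C → E . f] }

GOTO(I, 'E') = CLOSURE({ [A → αX.β] : [A → α.Xβ] ∈ I, X = 'E' })

Items with dot before 'E', with the dot advanced:
  [C → . E f] → [C → E . f]
Closure adds nothing (no advanced item has the dot before a non-terminal).

GOTO = { [C → E . f] }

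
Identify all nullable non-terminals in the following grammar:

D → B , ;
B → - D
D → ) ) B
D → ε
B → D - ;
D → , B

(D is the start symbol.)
{ 'D' }

ε-productions: D → ε
So D is immediately nullable.
No further non-terminal can be added: every production for the remaining non-terminals contains a terminal or a non-nullable non-terminal.
Nullable = { 'D' }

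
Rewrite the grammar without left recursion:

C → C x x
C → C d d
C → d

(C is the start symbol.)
C → d C'
C' → x x C'
C' → d d C'
C' → ε

C is directly left-recursive. The standard transformation for
  A → A α₁ | ... | A α_m | β₁ | ... | β_n
is
  A  → β₁ A' | ... | β_n A'
  A' → α₁ A' | ... | α_m A' | ε

C → d becomes C → d C'
C → C x x becomes C' → x x C'
C → C d d becomes C' → d d C'
Add C' → ε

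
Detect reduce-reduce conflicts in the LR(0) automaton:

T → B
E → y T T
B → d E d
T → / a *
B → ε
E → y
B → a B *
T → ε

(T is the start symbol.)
Yes — I0: [B → .] vs [T → .]; I7: [B → .] vs [E → y .]; I8: [B → .] vs [T → .]

Augment with T' → T and build the canonical LR(0) collection (I0 = CLOSURE({[T' → . T]}), then GOTO on every symbol after a dot until no new states appear). It has 15 states:
  I0: { [B → . a B *], [B → . d E d], [B → .], [T → . / a *], [T → . B], [T → .], [T' → . T] }  — shift, 2 reduces
  I1: { [T → / . a *] }  — shift
  I2: { [T → B .] }  — reduce
  I3: { [T' → T .] }  — accept
  I4: { [B → . a B *], [B → . d E d], [B → .], [B → a . B *] }  — shift, reduce
  I5: { [B → d . E d], [E → . y T T], [E → . y] }  — shift
  I6: { [B → d E . d] }  — shift
  I7: { [B → . a B *], [B → . d E d], [B → .], [E → y . T T], [E → y .], [T → . / a *], [T → . B], [T → .] }  — shift, 3 reduces
  I8: { [B → . a B *], [B → . d E d], [B → .], [E → y T . T], [T → . / a *], [T → . B], [T → .] }  — shift, 2 reduces
  I9: { [E → y T T .] }  — reduce
  I10: { [B → d E d .] }  — reduce
  I11: { [B → a B . *] }  — shift
  I12: { [B → a B * .] }  — reduce
  I13: { [T → / a . *] }  — shift
  I14: { [T → / a * .] }  — reduce

I0 contains complete items [B → .], [T → .] — reduce-reduce conflict.
I7 contains complete items [B → .], [E → y .], [T → .] — reduce-reduce conflict.
I8 contains complete items [B → .], [T → .] — reduce-reduce conflict.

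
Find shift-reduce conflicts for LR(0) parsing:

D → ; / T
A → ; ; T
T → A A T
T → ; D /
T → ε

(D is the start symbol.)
A shift-reduce conflict occurs when an LR(0) state has both:
  - a complete (reduce) item [A → α .] (dot at the end), and
  - a shift item [B → β . c γ] (dot before a terminal).

Augment with D' → D and build the canonical LR(0) collection (I0 = CLOSURE({[D' → . D]}), then GOTO on every symbol after a dot until no new states appear). It has 15 states:
  I0: { [D → . ; / T], [D' → . D] }  — shift
  I1: { [D → ; . / T] }  — shift
  I2: { [D' → D .] }  — accept
  I3: { [A → . ; ; T], [D → ; / . T], [T → . ; D /], [T → . A A T], [T → .] }  — shift, reduce
  I4: { [A → ; . ; T], [D → . ; / T], [T → ; . D /] }  — shift
  I5: { [A → . ; ; T], [T → A . A T] }  — shift
  I6: { [D → ; / T .] }  — reduce
  I7: { [A → ; . ; T] }  — shift
  I8: { [A → . ; ; T], [T → . ; D /], [T → . A A T], [T → .], [T → A A . T] }  — shift, reduce
  I9: { [T → A A T .] }  — reduce
  I10: { [A → . ; ; T], [A → ; ; . T], [T → . ; D /], [T → . A A T], [T → .] }  — shift, reduce
  I11: { [A → ; ; T .] }  — reduce
  I12: { [A → . ; ; T], [A → ; ; . T], [D → ; . / T], [T → . ; D /], [T → . A A T], [T → .] }  — shift, reduce
  I13: { [T → ; D . /] }  — shift
  I14: { [T → ; D / .] }  — reduce

I3 contains reduce item [T → .] and shift items [A → . ; ; T], [T → . ; D /] — shift-reduce conflict.
I8 contains reduce item [T → .] and shift items [A → . ; ; T], [T → . ; D /] — shift-reduce conflict.
I10 contains reduce item [T → .] and shift items [A → . ; ; T], [T → . ; D /] — shift-reduce conflict.
I12 contains reduce item [T → .] and shift items [A → . ; ; T], [D → ; . / T], [T → . ; D /] — shift-reduce conflict.

Answer: Yes — I3: [T → .] vs [A → . ; ; T]; I8: [T → .] vs [A → . ; ; T]; I10: [T → .] vs [A → . ; ; T]; I12: [T → .] vs [A → . ; ; T]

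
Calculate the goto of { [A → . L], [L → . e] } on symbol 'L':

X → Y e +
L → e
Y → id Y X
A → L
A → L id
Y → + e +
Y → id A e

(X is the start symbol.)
{ [A → L .] }

GOTO(I, 'L') = CLOSURE({ [A → αX.β] : [A → α.Xβ] ∈ I, X = 'L' })

Items with dot before 'L', with the dot advanced:
  [A → . L] → [A → L .]
Closure adds nothing (no advanced item has the dot before a non-terminal).

GOTO = { [A → L .] }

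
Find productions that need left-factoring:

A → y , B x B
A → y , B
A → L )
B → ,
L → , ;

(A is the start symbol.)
Yes, A has productions with common prefix 'y , B'

Left-factoring is needed when two productions for the same non-terminal
share a common prefix on the right-hand side.

Productions for A:
  A → y , B x B
  A → y , B
  A → L )

Found common prefix 'y , B' in productions for A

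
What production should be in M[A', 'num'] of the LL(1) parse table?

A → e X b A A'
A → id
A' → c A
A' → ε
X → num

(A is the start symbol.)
To find M[A', 'num'], we find productions for A' where 'num' is in the predict set (PREDICT(N → α) = (FIRST(α) \ {ε}) ∪ (FOLLOW(N) if α ⇒* ε)).

Relevant sets:
  FOLLOW(A') = { $, 'c' }

A' → c A: PREDICT = { 'c' }
A' → ε: PREDICT = { $, 'c' }

M[A', 'num'] is empty (no production applies)

Answer: Empty (error entry)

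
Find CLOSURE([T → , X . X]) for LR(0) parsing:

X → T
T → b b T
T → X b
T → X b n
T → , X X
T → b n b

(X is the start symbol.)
To compute CLOSURE, for each item [A → α.Bβ] where B is a non-terminal, add [B → .γ] for all productions B → γ; repeat for the newly added items until nothing changes.

Start with: [T → , X . X]
  [T → , X . X] has the dot before X: add [X → . T]
  [X → . T] has the dot before T: add [T → . b b T], [T → . X b], [T → . X b n], [T → . , X X], [T → . b n b]
No further items can be added.

CLOSURE = { [T → , X . X], [T → . , X X], [T → . X b n], [T → . X b], [T → . b b T], [T → . b n b], [X → . T] }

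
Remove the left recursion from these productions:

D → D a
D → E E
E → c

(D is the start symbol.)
D → E E D'
D' → a D'
D' → ε
E → c

D is directly left-recursive. The standard transformation for
  A → A α₁ | ... | A α_m | β₁ | ... | β_n
is
  A  → β₁ A' | ... | β_n A'
  A' → α₁ A' | ... | α_m A' | ε

D → E E becomes D → E E D'
D → D a becomes D' → a D'
Add D' → ε

Productions for other non-terminals are unchanged:
  E → c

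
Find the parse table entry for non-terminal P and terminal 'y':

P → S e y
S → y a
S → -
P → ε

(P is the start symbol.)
P → S e y

To find M[P, 'y'], we find productions for P where 'y' is in the predict set (PREDICT(N → α) = (FIRST(α) \ {ε}) ∪ (FOLLOW(N) if α ⇒* ε)).

Relevant sets:
  FIRST(S) = { '-', 'y' }
  FOLLOW(P) = { $ }

P → S e y: PREDICT = { '-', 'y' }
  'y' is in predict set, so this production goes in M[P, 'y']
P → ε: PREDICT = { $ }

M[P, 'y'] = P → S e y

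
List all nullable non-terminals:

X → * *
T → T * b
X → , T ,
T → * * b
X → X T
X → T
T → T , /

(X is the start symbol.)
A non-terminal is nullable if it can derive ε (the empty string): either it has an ε-production, or it has a production whose right-hand side consists entirely of nullable non-terminals.

There are no ε-productions, so no non-terminal can derive ε.
No non-terminals are nullable.

Answer: None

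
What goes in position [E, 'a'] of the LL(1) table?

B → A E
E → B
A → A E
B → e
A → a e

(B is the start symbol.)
To find M[E, 'a'], we find productions for E where 'a' is in the predict set (PREDICT(N → α) = (FIRST(α) \ {ε}) ∪ (FOLLOW(N) if α ⇒* ε)).

Relevant sets:
  FIRST(B) = { 'a', 'e' }

E → B: PREDICT = { 'a', 'e' }
  'a' is in predict set, so this production goes in M[E, 'a']

M[E, 'a'] = E → B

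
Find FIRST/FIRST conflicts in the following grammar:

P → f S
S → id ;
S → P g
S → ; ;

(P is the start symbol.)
A FIRST/FIRST conflict occurs when two productions N → α and N → β for the same non-terminal have FIRST(α) ∩ FIRST(β) ≠ ∅ (with ε ∈ FIRST of a nullable right-hand side, so two nullable alternatives also conflict).

FIRST sets of the non-terminals at (or reachable through a nullable prefix from) the front of some alternative:
  FIRST(P) = { 'f' }

Productions for S:
  S → id ;: FIRST = { 'id' }
  S → P g: FIRST = { 'f' }
  S → ; ;: FIRST = { ';' }
P has only one production, so no FIRST/FIRST conflict is possible there.

All alternatives of each non-terminal have pairwise disjoint FIRST sets.

Answer: No FIRST/FIRST conflicts.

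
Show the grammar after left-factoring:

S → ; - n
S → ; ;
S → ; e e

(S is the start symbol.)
Left-factoring transforms A → αβ₁ | αβ₂ into A → αA' and A' → β₁ | β₂
(α is the longest common prefix among the alternatives). Repeat until
no nonterminal has two alternatives with a common prefix.

Round 1: S has alternatives sharing prefix ';'. Introduce S': S → ; S'
  Add: S' → - n
  Add: S' → ;
  Add: S' → e e

No remaining common prefixes — done.

Resulting grammar:
S → ; S'
S' → - n
S' → ;
S' → e e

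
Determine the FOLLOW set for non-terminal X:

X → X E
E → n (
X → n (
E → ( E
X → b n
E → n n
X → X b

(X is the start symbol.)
{ $, '(', 'b', 'n' }

To compute FOLLOW(X), find every occurrence of X on a right-hand side N → α X β: add FIRST(β) \ {ε}, and if β is empty or nullable also add FOLLOW(N). Iterate to a fixed point.

X is the start symbol, so $ ∈ FOLLOW(X).
In X → X E: X is followed by E, add FIRST(E) \ {ε} = { '(', 'n' }
In X → X b: X is followed by b, add FIRST(b) \ {ε} = { 'b' }

Taking the union: FOLLOW(X) = { $, '(', 'b', 'n' }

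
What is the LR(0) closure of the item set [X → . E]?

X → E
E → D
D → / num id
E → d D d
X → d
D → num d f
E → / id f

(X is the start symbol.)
{ [D → . / num id], [D → . num d f], [E → . / id f], [E → . D], [E → . d D d], [X → . E] }

Start with: [X → . E]
  [X → . E] has the dot before E: add [E → . D], [E → . d D d], [E → . / id f]
  [E → . D] has the dot before D: add [D → . / num id], [D → . num d f]
No further items can be added.

CLOSURE = { [D → . / num id], [D → . num d f], [E → . / id f], [E → . D], [E → . d D d], [X → . E] }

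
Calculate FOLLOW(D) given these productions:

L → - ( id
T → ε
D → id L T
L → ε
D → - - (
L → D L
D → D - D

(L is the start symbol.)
{ $, '-', 'id' }

In L → D L: D is followed by L, add FIRST(L) \ {ε} = { '-', 'id' }
  L is nullable, so also add FOLLOW(L)
In D → D - D: D is followed by '-' D, add FIRST('-' D) \ {ε} = { '-' }
In D → D - D: D is at the end; this adds FOLLOW(D) to itself — nothing new

The FOLLOW sets referred to above (computed the same way, to a fixed point):
  FOLLOW(L) = { $, '-', 'id' }

Taking the union: FOLLOW(D) = { $, '-', 'id' }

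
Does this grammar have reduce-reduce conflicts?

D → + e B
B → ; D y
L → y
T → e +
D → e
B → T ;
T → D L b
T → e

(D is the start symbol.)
Yes — I9: [D → e .] vs [T → e .]

A reduce-reduce conflict occurs when an LR(0) state has two complete items [A → α .] and [B → β .] — both call for a reduction, and with no lookahead the parser cannot choose between them.

Augment with D' → D and build the canonical LR(0) collection (I0 = CLOSURE({[D' → . D]}), then GOTO on every symbol after a dot until no new states appear). It has 17 states:
  I0: { [D → . + e B], [D → . e], [D' → . D] }  — shift
  I1: { [D → + . e B] }  — shift
  I2: { [D' → D .] }  — accept
  I3: { [D → e .] }  — reduce
  I4: { [B → . ; D y], [B → . T ;], [D → + e . B], [D → . + e B], [D → . e], [T → . D L b], [T → . e +], [T → . e] }  — shift
  I5: { [B → ; . D y], [D → . + e B], [D → . e] }  — shift
  I6: { [D → + e B .] }  — reduce
  I7: { [L → . y], [T → D . L b] }  — shift
  I8: { [B → T . ;] }  — shift
  I9: { [D → e .], [T → e . +], [T → e .] }  — shift, 2 reduces
  I10: { [T → e + .] }  — reduce
  I11: { [B → T ; .] }  — reduce
  I12: { [T → D L . b] }  — shift
  I13: { [L → y .] }  — reduce
  I14: { [T → D L b .] }  — reduce
  I15: { [B → ; D . y] }  — shift
  I16: { [B → ; D y .] }  — reduce

I9 contains complete items [D → e .], [T → e .] — reduce-reduce conflict.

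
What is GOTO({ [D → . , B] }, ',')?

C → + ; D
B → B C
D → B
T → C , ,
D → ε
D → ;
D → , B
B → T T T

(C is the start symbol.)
GOTO(I, ',') = CLOSURE({ [A → αX.β] : [A → α.Xβ] ∈ I, X = ',' })

Items with dot before ',', with the dot advanced:
  [D → . , B] → [D → , . B]
Closure of the advanced items:
  [D → , . B] has the dot before B: add [B → . B C], [B → . T T T]
  [B → . T T T] has the dot before T: add [T → . C , ,]
  [T → . C , ,] has the dot before C: add [C → . + ; D]

GOTO = { [B → . B C], [B → . T T T], [C → . + ; D], [D → , . B], [T → . C , ,] }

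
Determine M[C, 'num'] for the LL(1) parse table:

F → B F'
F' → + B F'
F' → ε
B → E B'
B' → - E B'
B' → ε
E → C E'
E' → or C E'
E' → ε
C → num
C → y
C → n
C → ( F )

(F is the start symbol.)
C → num

To find M[C, 'num'], we find productions for C where 'num' is in the predict set (PREDICT(N → α) = (FIRST(α) \ {ε}) ∪ (FOLLOW(N) if α ⇒* ε)).

C → num: PREDICT = { 'num' }
  'num' is in predict set, so this production goes in M[C, 'num']
C → y: PREDICT = { 'y' }
C → n: PREDICT = { 'n' }
C → ( F ): PREDICT = { '(' }

M[C, 'num'] = C → num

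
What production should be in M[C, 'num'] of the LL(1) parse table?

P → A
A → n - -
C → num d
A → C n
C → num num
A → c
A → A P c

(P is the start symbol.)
To find M[C, 'num'], we find productions for C where 'num' is in the predict set (PREDICT(N → α) = (FIRST(α) \ {ε}) ∪ (FOLLOW(N) if α ⇒* ε)).

C → num d: PREDICT = { 'num' }
  'num' is in predict set, so this production goes in M[C, 'num']
C → num num: PREDICT = { 'num' }
  'num' is in predict set, so this production goes in M[C, 'num']

M[C, 'num'] = C → num d, C → num num  (a multiply-defined cell — the grammar is not LL(1))

Answer: C → num d, C → num num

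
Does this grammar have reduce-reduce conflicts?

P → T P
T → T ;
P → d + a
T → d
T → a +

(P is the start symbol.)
A reduce-reduce conflict occurs when an LR(0) state has two complete items [A → α .] and [B → β .] — both call for a reduction, and with no lookahead the parser cannot choose between them.

Augment with P' → P and build the canonical LR(0) collection (I0 = CLOSURE({[P' → . P]}), then GOTO on every symbol after a dot until no new states appear). It has 10 states:
  I0: { [P → . T P], [P → . d + a], [P' → . P], [T → . T ;], [T → . a +], [T → . d] }  — shift
  I1: { [P' → P .] }  — accept
  I2: { [P → . T P], [P → . d + a], [P → T . P], [T → . T ;], [T → . a +], [T → . d], [T → T . ;] }  — shift
  I3: { [T → a . +] }  — shift
  I4: { [P → d . + a], [T → d .] }  — shift, reduce
  I5: { [P → d + . a] }  — shift
  I6: { [P → d + a .] }  — reduce
  I7: { [T → a + .] }  — reduce
  I8: { [T → T ; .] }  — reduce
  I9: { [P → T P .] }  — reduce

No state contains more than one complete item.

Answer: No reduce-reduce conflicts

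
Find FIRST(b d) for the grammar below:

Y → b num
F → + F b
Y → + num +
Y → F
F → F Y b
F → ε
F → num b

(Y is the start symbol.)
{ 'b' }

To compute FIRST(b d), process the symbols left to right:
Symbol b is a terminal. Add 'b' and stop.
FIRST(b d) = { 'b' }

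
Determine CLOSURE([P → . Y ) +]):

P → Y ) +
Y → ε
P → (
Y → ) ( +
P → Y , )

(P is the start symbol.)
To compute CLOSURE, for each item [A → α.Bβ] where B is a non-terminal, add [B → .γ] for all productions B → γ; repeat for the newly added items until nothing changes.

Start with: [P → . Y ) +]
  [P → . Y ) +] has the dot before Y: add [Y → .], [Y → . ) ( +]
No further items can be added.

CLOSURE = { [P → . Y ) +], [Y → . ) ( +], [Y → .] }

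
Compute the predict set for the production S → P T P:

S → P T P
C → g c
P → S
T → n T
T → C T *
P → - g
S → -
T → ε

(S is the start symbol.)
PREDICT(S → P T P) = (FIRST(RHS) \ {ε}) ∪ (FOLLOW(S) if ε ∈ FIRST(RHS), i.e. RHS ⇒* ε)
FIRST(P) = { '-' }
FIRST(P T P) = { '-' }
ε ∉ FIRST(P T P), so FOLLOW(S) is not added.
PREDICT(S → P T P) = { '-' }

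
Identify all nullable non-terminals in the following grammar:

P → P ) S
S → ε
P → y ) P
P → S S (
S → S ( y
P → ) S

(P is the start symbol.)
A non-terminal is nullable if it can derive ε (the empty string): either it has an ε-production, or it has a production whose right-hand side consists entirely of nullable non-terminals.

ε-productions: S → ε
So S is immediately nullable.
No further non-terminal can be added: every production for the remaining non-terminals contains a terminal or a non-nullable non-terminal.
Nullable = { 'S' }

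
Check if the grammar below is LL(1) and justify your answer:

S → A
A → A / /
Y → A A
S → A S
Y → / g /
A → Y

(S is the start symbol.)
Relevant sets:
  FIRST(A) = { '/' }
  FIRST(Y) = { '/' }

For S:
  PREDICT(S → A) = { '/' }
  PREDICT(S → A S) = { '/' }
For A:
  PREDICT(A → A '/' '/') = { '/' }
  PREDICT(A → Y) = { '/' }
For Y:
  PREDICT(Y → A A) = { '/' }
  PREDICT(Y → '/' g '/') = { '/' }

Conflict found: Predict set conflict for S: { '/' }
The grammar is NOT LL(1).

Answer: No. Predict set conflict for S: { '/' }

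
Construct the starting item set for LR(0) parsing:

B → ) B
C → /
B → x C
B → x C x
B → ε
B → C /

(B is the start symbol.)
First, augment the grammar with B' → B
I₀ = CLOSURE({ [B' → . B] }):
  [B' → . B] has the dot before B: add [B → . ) B], [B → . x C], [B → . x C x], [B → .], [B → . C /]
  [B → . C /] has the dot before C: add [C → . /]
No further items can be added.

I₀ = { [B → . ) B], [B → . C /], [B → . x C x], [B → . x C], [B → .], [B' → . B], [C → . /] }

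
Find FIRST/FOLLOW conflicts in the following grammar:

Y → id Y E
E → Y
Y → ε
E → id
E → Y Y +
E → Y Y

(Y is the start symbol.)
A FIRST/FOLLOW conflict occurs when a non-terminal N has a nullable alternative N → β (β ⇒* ε) and another alternative N → α with FIRST(α) ∩ FOLLOW(N) ≠ ∅: on such a lookahead the parser cannot decide between expanding α and letting N vanish via β.

Nullable non-terminals: E, Y.
FIRST sets used below: FIRST(Y) = { 'id', ε }

E: nullable alternative(s) E → Y, E → Y Y; FOLLOW(E) = { $, '+', 'id' }
  E → Y: FIRST \ {ε} = { 'id' } — overlaps FOLLOW(E) on { 'id' }: CONFLICT
  E → id: FIRST \ {ε} = { 'id' } — overlaps FOLLOW(E) on { 'id' }: CONFLICT
  E → Y Y +: FIRST \ {ε} = { '+', 'id' } — overlaps FOLLOW(E) on { '+', 'id' }: CONFLICT
  E → Y Y: FIRST \ {ε} = { 'id' } — overlaps FOLLOW(E) on { 'id' }: CONFLICT

Y: nullable alternative(s) Y → ε; FOLLOW(Y) = { $, '+', 'id' }
  Y → id Y E: FIRST \ {ε} = { 'id' } — overlaps FOLLOW(Y) on { 'id' }: CONFLICT
  Y → ε: FIRST \ {ε} = { } — this is the only nullable alternative, skip

So the grammar has 5 FIRST/FOLLOW conflicts (marked CONFLICT above).

Answer: Yes. Y → id Y E with FOLLOW(Y) on { 'id' }; E → Y with FOLLOW(E) on { 'id' }; E → id with FOLLOW(E) on { 'id' }; E → Y Y '+' with FOLLOW(E) on { '+', 'id' }; E → Y Y with FOLLOW(E) on { 'id' }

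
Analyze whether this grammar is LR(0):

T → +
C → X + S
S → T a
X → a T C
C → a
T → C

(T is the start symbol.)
No. Shift-reduce conflict between [C → a .] and [C → . a]

Augment with T' → T and build the canonical LR(0) collection (I0 = CLOSURE({[T' → . T]}), then GOTO on every symbol after a dot until no new states appear). It has 12 states:
  I0: { [C → . X + S], [C → . a], [T → . +], [T → . C], [T' → . T], [X → . a T C] }  — shift
  I1: { [T → + .] }  — reduce
  I2: { [T → C .] }  — reduce
  I3: { [T' → T .] }  — accept
  I4: { [C → X . + S] }  — shift
  I5: { [C → . X + S], [C → . a], [C → a .], [T → . +], [T → . C], [X → . a T C], [X → a . T C] }  — shift, reduce
  I6: { [C → . X + S], [C → . a], [X → . a T C], [X → a T . C] }  — shift
  I7: { [X → a T C .] }  — reduce
  I8: { [C → . X + S], [C → . a], [C → X + . S], [S → . T a], [T → . +], [T → . C], [X → . a T C] }  — shift
  I9: { [C → X + S .] }  — reduce
  I10: { [S → T . a] }  — shift
  I11: { [S → T a .] }  — reduce

Conflict in state I5:
  Shift-reduce conflict between [C → a .] and [C → . a]
So the grammar is NOT LR(0).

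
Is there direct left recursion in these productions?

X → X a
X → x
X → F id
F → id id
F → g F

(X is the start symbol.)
Yes, X is left-recursive

X → X a: LEFT RECURSIVE (starts with X)
X → x: starts with x
X → F id: starts with F
F → id id: starts with id
F → g F: starts with g

The grammar has direct left recursion on: X.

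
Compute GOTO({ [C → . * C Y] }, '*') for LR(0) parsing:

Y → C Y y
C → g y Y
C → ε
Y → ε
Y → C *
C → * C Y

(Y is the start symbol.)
GOTO(I, '*') = CLOSURE({ [A → αX.β] : [A → α.Xβ] ∈ I, X = '*' })

Items with dot before '*', with the dot advanced:
  [C → . * C Y] → [C → * . C Y]
Closure of the advanced items:
  [C → * . C Y] has the dot before C: add [C → . g y Y], [C → .], [C → . * C Y]

GOTO = { [C → * . C Y], [C → . * C Y], [C → . g y Y], [C → .] }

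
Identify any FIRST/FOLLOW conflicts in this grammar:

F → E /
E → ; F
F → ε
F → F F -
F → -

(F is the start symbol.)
Yes. F → E '/' with FOLLOW(F) on { ';' }; F → F F '-' with FOLLOW(F) on { '-', ';' }; F → '-' with FOLLOW(F) on { '-' }

A FIRST/FOLLOW conflict occurs when a non-terminal N has a nullable alternative N → β (β ⇒* ε) and another alternative N → α with FIRST(α) ∩ FOLLOW(N) ≠ ∅: on such a lookahead the parser cannot decide between expanding α and letting N vanish via β.

Nullable non-terminals: F.
FIRST sets used below: FIRST(E) = { ';' }, FIRST(F) = { '-', ';', ε }

F: nullable alternative(s) F → ε; FOLLOW(F) = { $, '-', '/', ';' }
  F → E /: FIRST \ {ε} = { ';' } — overlaps FOLLOW(F) on { ';' }: CONFLICT
  F → ε: FIRST \ {ε} = { } — this is the only nullable alternative, skip
  F → F F -: FIRST \ {ε} = { '-', ';' } — overlaps FOLLOW(F) on { '-', ';' }: CONFLICT
  F → -: FIRST \ {ε} = { '-' } — overlaps FOLLOW(F) on { '-' }: CONFLICT

E has no nullable alternative, so no FIRST/FOLLOW check is needed there.

So the grammar has 3 FIRST/FOLLOW conflicts (marked CONFLICT above).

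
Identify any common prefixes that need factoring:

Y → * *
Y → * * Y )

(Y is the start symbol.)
Yes, Y has productions with common prefix '* *'

Left-factoring is needed when two productions for the same non-terminal
share a common prefix on the right-hand side.

Productions for Y:
  Y → * *
  Y → * * Y )

Found common prefix '* *' in productions for Y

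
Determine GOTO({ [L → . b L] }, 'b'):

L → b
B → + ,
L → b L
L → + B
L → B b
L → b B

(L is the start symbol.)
{ [B → . + ,], [L → . + B], [L → . B b], [L → . b B], [L → . b L], [L → . b], [L → b . L] }

GOTO(I, 'b') = CLOSURE({ [A → αX.β] : [A → α.Xβ] ∈ I, X = 'b' })

Items with dot before 'b', with the dot advanced:
  [L → . b L] → [L → b . L]
Closure of the advanced items:
  [L → b . L] has the dot before L: add [L → . b], [L → . b L], [L → . + B], [L → . B b], [L → . b B]
  [L → . B b] has the dot before B: add [B → . + ,]

GOTO = { [B → . + ,], [L → . + B], [L → . B b], [L → . b B], [L → . b L], [L → . b], [L → b . L] }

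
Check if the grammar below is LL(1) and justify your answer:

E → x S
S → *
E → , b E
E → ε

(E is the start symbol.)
Yes, the grammar is LL(1).

A grammar is LL(1) if for each non-terminal N with multiple productions, the predict sets of those productions are pairwise disjoint, where PREDICT(N → α) = (FIRST(α) \ {ε}) ∪ (FOLLOW(N) if α ⇒* ε).

Relevant sets:
  FOLLOW(E) = { $ }

For E:
  PREDICT(E → x S) = { 'x' }
  PREDICT(E → ',' b E) = { ',' }
  PREDICT(E → ε) = { $ }
S has a single production, so nothing to check there.

All predict sets are disjoint. The grammar IS LL(1).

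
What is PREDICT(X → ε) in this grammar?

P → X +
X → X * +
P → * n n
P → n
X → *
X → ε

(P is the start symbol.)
PREDICT(X → ε) = (FIRST(RHS) \ {ε}) ∪ (FOLLOW(X) if ε ∈ FIRST(RHS), i.e. RHS ⇒* ε)
The right-hand side is ε (FIRST(ε) = { ε }), so the predict set is FOLLOW(X) = { '*', '+' }
PREDICT(X → ε) = { '*', '+' }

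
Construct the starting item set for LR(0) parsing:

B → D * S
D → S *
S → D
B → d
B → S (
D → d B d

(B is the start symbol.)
First, augment the grammar with B' → B
I₀ = CLOSURE({ [B' → . B] }):
  [B' → . B] has the dot before B: add [B → . D * S], [B → . d], [B → . S (]
  [B → . D * S] has the dot before D: add [D → . S *], [D → . d B d]
  [B → . S (] has the dot before S: add [S → . D]
No further items can be added.

I₀ = { [B → . D * S], [B → . S (], [B → . d], [B' → . B], [D → . S *], [D → . d B d], [S → . D] }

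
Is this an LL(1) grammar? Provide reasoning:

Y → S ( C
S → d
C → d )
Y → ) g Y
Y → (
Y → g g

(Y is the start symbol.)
Yes, the grammar is LL(1).

Relevant sets:
  FIRST(S) = { 'd' }

For Y:
  PREDICT(Y → S '(' C) = { 'd' }
  PREDICT(Y → ')' g Y) = { ')' }
  PREDICT(Y → '(') = { '(' }
  PREDICT(Y → g g) = { 'g' }
S, C have a single production, so nothing to check there.

All predict sets are disjoint. The grammar IS LL(1).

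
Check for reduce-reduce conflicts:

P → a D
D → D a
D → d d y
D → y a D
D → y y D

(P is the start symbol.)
No reduce-reduce conflicts

A reduce-reduce conflict occurs when an LR(0) state has two complete items [A → α .] and [B → β .] — both call for a reduction, and with no lookahead the parser cannot choose between them.

Augment with P' → P and build the canonical LR(0) collection (I0 = CLOSURE({[P' → . P]}), then GOTO on every symbol after a dot until no new states appear). It has 13 states:
  I0: { [P → . a D], [P' → . P] }  — shift
  I1: { [P' → P .] }  — accept
  I2: { [D → . D a], [D → . d d y], [D → . y a D], [D → . y y D], [P → a . D] }  — shift
  I3: { [D → D . a], [P → a D .] }  — shift, reduce
  I4: { [D → d . d y] }  — shift
  I5: { [D → y . a D], [D → y . y D] }  — shift
  I6: { [D → . D a], [D → . d d y], [D → . y a D], [D → . y y D], [D → y a . D] }  — shift
  I7: { [D → . D a], [D → . d d y], [D → . y a D], [D → . y y D], [D → y y . D] }  — shift
  I8: { [D → D . a], [D → y y D .] }  — shift, reduce
  I9: { [D → D a .] }  — reduce
  I10: { [D → D . a], [D → y a D .] }  — shift, reduce
  I11: { [D → d d . y] }  — shift
  I12: { [D → d d y .] }  — reduce

No state contains more than one complete item.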